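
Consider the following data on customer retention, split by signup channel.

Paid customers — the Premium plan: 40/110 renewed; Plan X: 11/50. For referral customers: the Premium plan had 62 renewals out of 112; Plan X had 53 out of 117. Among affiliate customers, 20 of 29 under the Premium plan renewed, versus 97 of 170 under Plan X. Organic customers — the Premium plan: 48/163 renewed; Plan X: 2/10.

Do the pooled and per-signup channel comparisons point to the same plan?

No

Paid: the Premium plan 40/110 = 36.4%, Plan X 11/50 = 22.0% → the Premium plan
Referral: the Premium plan 62/112 = 55.4%, Plan X 53/117 = 45.3% → the Premium plan
Affiliate: the Premium plan 20/29 = 69.0%, Plan X 97/170 = 57.1% → the Premium plan
Organic: the Premium plan 48/163 = 29.4%, Plan X 2/10 = 20.0% → the Premium plan
Overall: the Premium plan 170/414 = 41.1%, Plan X 163/347 = 47.0% → Plan X
The Premium plan wins each signup group but Plan X wins overall — the comparison reverses. The Premium plan's customers skew toward organic, which has a lower base rate.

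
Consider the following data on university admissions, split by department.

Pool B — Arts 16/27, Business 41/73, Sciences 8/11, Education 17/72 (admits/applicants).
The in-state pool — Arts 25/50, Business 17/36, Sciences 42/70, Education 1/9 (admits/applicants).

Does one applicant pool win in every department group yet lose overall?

Yes

Arts: Pool B 16/27 = 59.3%, the in-state pool 25/50 = 50.0% → Pool B
Business: Pool B 41/73 = 56.2%, the in-state pool 17/36 = 47.2% → Pool B
Sciences: Pool B 8/11 = 72.7%, the in-state pool 42/70 = 60.0% → Pool B
Education: Pool B 17/72 = 23.6%, the in-state pool 1/9 = 11.1% → Pool B
Overall: Pool B 82/183 = 44.8%, the in-state pool 85/165 = 51.5% → the in-state pool
Pool B wins each department group but the in-state pool wins overall — the comparison reverses. Pool B's applicants skew toward Education, which has a lower base rate.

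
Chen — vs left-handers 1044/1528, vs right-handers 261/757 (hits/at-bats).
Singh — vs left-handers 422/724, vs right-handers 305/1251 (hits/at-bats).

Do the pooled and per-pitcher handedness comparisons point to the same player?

Yes

Vs left-handers: Chen 1044/1528 = 68.3%, Singh 422/724 = 58.3% → Chen
Vs right-handers: Chen 261/757 = 34.5%, Singh 305/1251 = 24.4% → Chen
Overall: Chen 1305/2285 = 57.1%, Singh 727/1975 = 36.8% → Chen
Chen wins overall and in every pitcher group — no reversal.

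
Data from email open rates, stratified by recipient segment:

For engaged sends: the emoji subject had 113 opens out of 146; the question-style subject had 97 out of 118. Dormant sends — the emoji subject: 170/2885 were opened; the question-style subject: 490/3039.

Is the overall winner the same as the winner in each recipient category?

Yes

Engaged: the emoji subject 113/146 = 77.4%, the question-style subject 97/118 = 82.2% → the question-style subject
Dormant: the emoji subject 170/2885 = 5.9%, the question-style subject 490/3039 = 16.1% → the question-style subject
Overall: the emoji subject 283/3031 = 9.3%, the question-style subject 587/3157 = 18.6% → the question-style subject
The question-style subject wins overall and in every recipient group — no reversal.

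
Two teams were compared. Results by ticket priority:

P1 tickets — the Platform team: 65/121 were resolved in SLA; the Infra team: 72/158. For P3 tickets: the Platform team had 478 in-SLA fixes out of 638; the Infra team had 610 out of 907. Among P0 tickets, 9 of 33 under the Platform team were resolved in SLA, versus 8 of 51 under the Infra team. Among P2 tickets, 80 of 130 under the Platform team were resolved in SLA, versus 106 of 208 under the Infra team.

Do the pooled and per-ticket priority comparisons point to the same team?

P1: the Platform team 65/121 = 53.7%, the Infra team 72/158 = 45.6% → the Platform team
P3: the Platform team 478/638 = 74.9%, the Infra team 610/907 = 67.3% → the Platform team
P0: the Platform team 9/33 = 27.3%, the Infra team 8/51 = 15.7% → the Platform team
P2: the Platform team 80/130 = 61.5%, the Infra team 106/208 = 51.0% → the Platform team
Overall: the Platform team 632/922 = 68.5%, the Infra team 796/1324 = 60.1% → the Platform team
The Platform team wins overall and in every ticket group — no reversal.

Yes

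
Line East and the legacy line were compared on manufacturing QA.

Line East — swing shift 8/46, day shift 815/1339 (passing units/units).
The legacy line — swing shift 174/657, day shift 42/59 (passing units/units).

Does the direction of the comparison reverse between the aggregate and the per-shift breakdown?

Swing shift: Line East 8/46 = 17.4%, the legacy line 174/657 = 26.5% → the legacy line
Day shift: Line East 815/1339 = 60.9%, the legacy line 42/59 = 71.2% → the legacy line
Overall: Line East 823/1385 = 59.4%, the legacy line 216/716 = 30.2% → Line East
The legacy line wins each shift group but Line East wins overall — the comparison reverses. The legacy line's units skew toward swing shift, which has a lower base rate.

Yes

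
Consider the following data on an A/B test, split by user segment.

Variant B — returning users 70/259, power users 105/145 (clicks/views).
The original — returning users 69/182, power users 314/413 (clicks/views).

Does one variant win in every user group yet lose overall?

Returning users: Variant B 70/259 = 27.0%, the original 69/182 = 37.9% → the original
Power users: Variant B 105/145 = 72.4%, the original 314/413 = 76.0% → the original
Overall: Variant B 175/404 = 43.3%, the original 383/595 = 64.4% → the original
The original wins overall and in every user group — no reversal.

No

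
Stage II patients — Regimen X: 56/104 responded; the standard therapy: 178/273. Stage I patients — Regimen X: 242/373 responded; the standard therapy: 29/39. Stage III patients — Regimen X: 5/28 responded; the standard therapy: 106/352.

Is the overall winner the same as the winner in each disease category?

Stage II: Regimen X 56/104 = 53.8%, the standard therapy 178/273 = 65.2% → the standard therapy
Stage I: Regimen X 242/373 = 64.9%, the standard therapy 29/39 = 74.4% → the standard therapy
Stage III: Regimen X 5/28 = 17.9%, the standard therapy 106/352 = 30.1% → the standard therapy
Overall: Regimen X 303/505 = 60.0%, the standard therapy 313/664 = 47.1% → Regimen X
The standard therapy wins each disease group but Regimen X wins overall — the comparison reverses. The standard therapy's patients skew toward stage III, which has a lower base rate.

No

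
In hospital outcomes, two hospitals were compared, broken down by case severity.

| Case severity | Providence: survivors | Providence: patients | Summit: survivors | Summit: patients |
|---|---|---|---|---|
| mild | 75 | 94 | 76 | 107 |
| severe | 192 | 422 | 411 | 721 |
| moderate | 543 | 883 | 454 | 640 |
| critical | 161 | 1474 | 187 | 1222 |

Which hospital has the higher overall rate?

Mild: Providence 75/94 = 79.8%, Summit 76/107 = 71.0% → Providence
Severe: Providence 192/422 = 45.5%, Summit 411/721 = 57.0% → Summit
Moderate: Providence 543/883 = 61.5%, Summit 454/640 = 70.9% → Summit
Critical: Providence 161/1474 = 10.9%, Summit 187/1222 = 15.3% → Summit
Overall: Providence 971/2873 = 33.8%, Summit 1128/2690 = 41.9% → Summit
(Neither sweeps every case group, but Summit has the higher pooled rate.)

Summit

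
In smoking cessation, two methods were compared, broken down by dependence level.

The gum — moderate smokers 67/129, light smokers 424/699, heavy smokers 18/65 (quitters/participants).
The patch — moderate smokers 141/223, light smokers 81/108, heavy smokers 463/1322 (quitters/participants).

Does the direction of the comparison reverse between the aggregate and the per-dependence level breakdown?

Yes

Moderate smokers: the gum 67/129 = 51.9%, the patch 141/223 = 63.2% → the patch
Light smokers: the gum 424/699 = 60.7%, the patch 81/108 = 75.0% → the patch
Heavy smokers: the gum 18/65 = 27.7%, the patch 463/1322 = 35.0% → the patch
Overall: the gum 509/893 = 57.0%, the patch 685/1653 = 41.4% → the gum
The patch wins each dependence group but the gum wins overall — the comparison reverses. The patch's participants skew toward heavy smokers, which has a lower base rate.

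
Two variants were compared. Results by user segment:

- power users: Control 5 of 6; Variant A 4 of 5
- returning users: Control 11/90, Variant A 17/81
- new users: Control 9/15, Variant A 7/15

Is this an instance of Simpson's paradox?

Power users: Control 5/6 = 83.3%, Variant A 4/5 = 80.0% → Control
Returning users: Control 11/90 = 12.2%, Variant A 17/81 = 21.0% → Variant A
New users: Control 9/15 = 60.0%, Variant A 7/15 = 46.7% → Control
Overall: Control 25/111 = 22.5%, Variant A 28/101 = 27.7% → Variant A
Neither sweeps: Control wins 2 of 3 groups, Variant A wins 1. Variant A wins overall but not every group — no Simpson reversal.

No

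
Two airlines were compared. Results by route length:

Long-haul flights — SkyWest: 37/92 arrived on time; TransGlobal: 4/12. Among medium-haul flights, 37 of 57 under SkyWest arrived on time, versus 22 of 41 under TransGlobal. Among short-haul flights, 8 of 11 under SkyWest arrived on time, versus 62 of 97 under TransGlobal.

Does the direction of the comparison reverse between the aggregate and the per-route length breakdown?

Long-haul: SkyWest 37/92 = 40.2%, TransGlobal 4/12 = 33.3% → SkyWest
Medium-haul: SkyWest 37/57 = 64.9%, TransGlobal 22/41 = 53.7% → SkyWest
Short-haul: SkyWest 8/11 = 72.7%, TransGlobal 62/97 = 63.9% → SkyWest
Overall: SkyWest 82/160 = 51.2%, TransGlobal 88/150 = 58.7% → TransGlobal
SkyWest wins each route group but TransGlobal wins overall — the comparison reverses. SkyWest's flights skew toward long-haul, which has a lower base rate.

Yes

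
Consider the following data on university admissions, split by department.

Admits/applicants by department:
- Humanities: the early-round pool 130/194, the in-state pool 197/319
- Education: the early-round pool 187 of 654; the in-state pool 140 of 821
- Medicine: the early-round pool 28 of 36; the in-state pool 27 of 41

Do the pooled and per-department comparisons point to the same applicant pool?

Humanities: the early-round pool 130/194 = 67.0%, the in-state pool 197/319 = 61.8% → the early-round pool
Education: the early-round pool 187/654 = 28.6%, the in-state pool 140/821 = 17.1% → the early-round pool
Medicine: the early-round pool 28/36 = 77.8%, the in-state pool 27/41 = 65.9% → the early-round pool
Overall: the early-round pool 345/884 = 39.0%, the in-state pool 364/1181 = 30.8% → the early-round pool
The early-round pool wins overall and in every department group — no reversal.

Yes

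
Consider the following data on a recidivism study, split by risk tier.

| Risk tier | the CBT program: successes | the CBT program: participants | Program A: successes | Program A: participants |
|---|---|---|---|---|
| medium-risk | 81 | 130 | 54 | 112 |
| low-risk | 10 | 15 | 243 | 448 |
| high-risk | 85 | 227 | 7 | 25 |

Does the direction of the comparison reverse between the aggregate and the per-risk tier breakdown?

Medium-risk: the CBT program 81/130 = 62.3%, Program A 54/112 = 48.2% → the CBT program
Low-risk: the CBT program 10/15 = 66.7%, Program A 243/448 = 54.2% → the CBT program
High-risk: the CBT program 85/227 = 37.4%, Program A 7/25 = 28.0% → the CBT program
Overall: the CBT program 176/372 = 47.3%, Program A 304/585 = 52.0% → Program A
The CBT program wins each risk group but Program A wins overall — the comparison reverses. The CBT program's participants skew toward high-risk, which has a lower base rate.

Yes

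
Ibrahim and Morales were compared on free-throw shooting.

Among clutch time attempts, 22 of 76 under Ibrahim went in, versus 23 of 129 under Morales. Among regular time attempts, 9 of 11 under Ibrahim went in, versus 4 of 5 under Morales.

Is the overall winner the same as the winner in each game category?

Yes

Clutch time: Ibrahim 22/76 = 28.9%, Morales 23/129 = 17.8% → Ibrahim
Regular time: Ibrahim 9/11 = 81.8%, Morales 4/5 = 80.0% → Ibrahim
Overall: Ibrahim 31/87 = 35.6%, Morales 27/134 = 20.1% → Ibrahim
Ibrahim wins overall and in every game group — no reversal.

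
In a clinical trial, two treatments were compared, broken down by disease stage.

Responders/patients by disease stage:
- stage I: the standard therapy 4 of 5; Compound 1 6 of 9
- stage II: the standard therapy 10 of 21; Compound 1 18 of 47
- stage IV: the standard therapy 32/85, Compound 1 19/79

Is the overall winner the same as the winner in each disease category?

Stage I: the standard therapy 4/5 = 80.0%, Compound 1 6/9 = 66.7% → the standard therapy
Stage II: the standard therapy 10/21 = 47.6%, Compound 1 18/47 = 38.3% → the standard therapy
Stage IV: the standard therapy 32/85 = 37.6%, Compound 1 19/79 = 24.1% → the standard therapy
Overall: the standard therapy 46/111 = 41.4%, Compound 1 43/135 = 31.9% → the standard therapy
The standard therapy wins overall and in every disease group — no reversal.

Yes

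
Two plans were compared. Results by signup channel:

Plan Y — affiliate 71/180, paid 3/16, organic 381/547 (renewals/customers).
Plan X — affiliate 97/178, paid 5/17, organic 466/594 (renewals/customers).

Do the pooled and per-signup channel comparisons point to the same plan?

Affiliate: Plan Y 71/180 = 39.4%, Plan X 97/178 = 54.5% → Plan X
Paid: Plan Y 3/16 = 18.8%, Plan X 5/17 = 29.4% → Plan X
Organic: Plan Y 381/547 = 69.7%, Plan X 466/594 = 78.5% → Plan X
Overall: Plan Y 455/743 = 61.2%, Plan X 568/789 = 72.0% → Plan X
Plan X wins overall and in every signup group — no reversal.

Yes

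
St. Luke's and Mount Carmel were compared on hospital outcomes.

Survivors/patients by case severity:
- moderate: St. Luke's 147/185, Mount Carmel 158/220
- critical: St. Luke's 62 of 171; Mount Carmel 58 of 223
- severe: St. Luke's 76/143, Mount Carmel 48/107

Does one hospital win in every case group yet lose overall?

Moderate: St. Luke's 147/185 = 79.5%, Mount Carmel 158/220 = 71.8% → St. Luke's
Critical: St. Luke's 62/171 = 36.3%, Mount Carmel 58/223 = 26.0% → St. Luke's
Severe: St. Luke's 76/143 = 53.1%, Mount Carmel 48/107 = 44.9% → St. Luke's
Overall: St. Luke's 285/499 = 57.1%, Mount Carmel 264/550 = 48.0% → St. Luke's
St. Luke's wins overall and in every case group — no reversal.

No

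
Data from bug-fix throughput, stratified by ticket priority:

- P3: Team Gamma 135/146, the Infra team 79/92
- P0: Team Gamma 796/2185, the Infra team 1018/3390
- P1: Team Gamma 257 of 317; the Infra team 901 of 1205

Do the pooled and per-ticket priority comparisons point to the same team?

Yes

P3: Team Gamma 135/146 = 92.5%, the Infra team 79/92 = 85.9% → Team Gamma
P0: Team Gamma 796/2185 = 36.4%, the Infra team 1018/3390 = 30.0% → Team Gamma
P1: Team Gamma 257/317 = 81.1%, the Infra team 901/1205 = 74.8% → Team Gamma
Overall: Team Gamma 1188/2648 = 44.9%, the Infra team 1998/4687 = 42.6% → Team Gamma
Team Gamma wins overall and in every ticket group — no reversal.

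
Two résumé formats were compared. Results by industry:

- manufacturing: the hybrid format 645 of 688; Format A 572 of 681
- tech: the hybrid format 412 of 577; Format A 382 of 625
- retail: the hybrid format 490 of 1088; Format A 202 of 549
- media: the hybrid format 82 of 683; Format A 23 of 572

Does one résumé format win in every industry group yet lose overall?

No

Manufacturing: the hybrid format 645/688 = 93.8%, Format A 572/681 = 84.0% → the hybrid format
Tech: the hybrid format 412/577 = 71.4%, Format A 382/625 = 61.1% → the hybrid format
Retail: the hybrid format 490/1088 = 45.0%, Format A 202/549 = 36.8% → the hybrid format
Media: the hybrid format 82/683 = 12.0%, Format A 23/572 = 4.0% → the hybrid format
Overall: the hybrid format 1629/3036 = 53.7%, Format A 1179/2427 = 48.6% → the hybrid format
The hybrid format wins overall and in every industry group — no reversal.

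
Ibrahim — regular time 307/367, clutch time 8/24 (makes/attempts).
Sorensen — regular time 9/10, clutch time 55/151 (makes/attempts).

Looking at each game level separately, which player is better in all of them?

Regular time: Ibrahim 307/367 = 83.7%, Sorensen 9/10 = 90.0% → Sorensen
Clutch time: Ibrahim 8/24 = 33.3%, Sorensen 55/151 = 36.4% → Sorensen
Sorensen has the higher rate in both groups.

Sorensen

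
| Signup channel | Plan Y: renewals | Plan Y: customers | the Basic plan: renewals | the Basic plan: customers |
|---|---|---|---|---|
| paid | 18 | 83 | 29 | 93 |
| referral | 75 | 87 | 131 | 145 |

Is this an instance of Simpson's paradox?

Paid: Plan Y 18/83 = 21.7%, the Basic plan 29/93 = 31.2% → the Basic plan
Referral: Plan Y 75/87 = 86.2%, the Basic plan 131/145 = 90.3% → the Basic plan
Overall: Plan Y 93/170 = 54.7%, the Basic plan 160/238 = 67.2% → the Basic plan
The Basic plan wins overall and in every signup group — no reversal.

No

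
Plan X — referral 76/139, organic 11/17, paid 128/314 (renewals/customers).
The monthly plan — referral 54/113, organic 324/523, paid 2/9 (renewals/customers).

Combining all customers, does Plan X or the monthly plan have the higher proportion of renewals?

the monthly plan

Referral: Plan X 76/139 = 54.7%, the monthly plan 54/113 = 47.8% → Plan X
Organic: Plan X 11/17 = 64.7%, the monthly plan 324/523 = 62.0% → Plan X
Paid: Plan X 128/314 = 40.8%, the monthly plan 2/9 = 22.2% → Plan X
Overall: Plan X 215/470 = 45.7%, the monthly plan 380/645 = 58.9% → the monthly plan
(Plan X wins every signup group but the monthly plan wins overall — Plan X's customers skew toward the low-rate paid group.)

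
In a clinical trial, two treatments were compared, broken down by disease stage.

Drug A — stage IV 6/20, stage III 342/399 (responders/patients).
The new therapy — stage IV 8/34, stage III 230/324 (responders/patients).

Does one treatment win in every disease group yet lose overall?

No

Stage IV: Drug A 6/20 = 30.0%, the new therapy 8/34 = 23.5% → Drug A
Stage III: Drug A 342/399 = 85.7%, the new therapy 230/324 = 71.0% → Drug A
Overall: Drug A 348/419 = 83.1%, the new therapy 238/358 = 66.5% → Drug A
Drug A wins overall and in every disease group — no reversal.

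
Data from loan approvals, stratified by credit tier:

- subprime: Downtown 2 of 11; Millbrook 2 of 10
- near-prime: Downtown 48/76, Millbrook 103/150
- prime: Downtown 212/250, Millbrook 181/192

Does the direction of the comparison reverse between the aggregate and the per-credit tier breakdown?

No

Subprime: Downtown 2/11 = 18.2%, Millbrook 2/10 = 20.0% → Millbrook
Near-prime: Downtown 48/76 = 63.2%, Millbrook 103/150 = 68.7% → Millbrook
Prime: Downtown 212/250 = 84.8%, Millbrook 181/192 = 94.3% → Millbrook
Overall: Downtown 262/337 = 77.7%, Millbrook 286/352 = 81.2% → Millbrook
Millbrook wins overall and in every credit group — no reversal.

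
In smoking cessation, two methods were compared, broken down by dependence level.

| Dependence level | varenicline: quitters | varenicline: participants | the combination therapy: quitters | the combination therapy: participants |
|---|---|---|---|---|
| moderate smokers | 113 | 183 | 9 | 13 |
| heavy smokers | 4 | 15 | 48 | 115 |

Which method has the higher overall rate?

Moderate smokers: varenicline 113/183 = 61.7%, the combination therapy 9/13 = 69.2% → the combination therapy
Heavy smokers: varenicline 4/15 = 26.7%, the combination therapy 48/115 = 41.7% → the combination therapy
Overall: varenicline 117/198 = 59.1%, the combination therapy 57/128 = 44.5% → varenicline
(The combination therapy wins every dependence group but varenicline wins overall — the combination therapy's participants skew toward the low-rate heavy smokers group.)

varenicline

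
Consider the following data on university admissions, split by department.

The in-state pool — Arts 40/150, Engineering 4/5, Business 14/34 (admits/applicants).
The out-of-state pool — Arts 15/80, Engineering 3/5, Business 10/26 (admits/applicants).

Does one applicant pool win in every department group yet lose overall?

Arts: the in-state pool 40/150 = 26.7%, the out-of-state pool 15/80 = 18.8% → the in-state pool
Engineering: the in-state pool 4/5 = 80.0%, the out-of-state pool 3/5 = 60.0% → the in-state pool
Business: the in-state pool 14/34 = 41.2%, the out-of-state pool 10/26 = 38.5% → the in-state pool
Overall: the in-state pool 58/189 = 30.7%, the out-of-state pool 28/111 = 25.2% → the in-state pool
The in-state pool wins overall and in every department group — no reversal.

No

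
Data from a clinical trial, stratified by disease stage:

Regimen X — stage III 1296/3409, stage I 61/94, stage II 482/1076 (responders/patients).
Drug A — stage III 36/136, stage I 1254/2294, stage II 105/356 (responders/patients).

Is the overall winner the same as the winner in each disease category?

No

Stage III: Regimen X 1296/3409 = 38.0%, Drug A 36/136 = 26.5% → Regimen X
Stage I: Regimen X 61/94 = 64.9%, Drug A 1254/2294 = 54.7% → Regimen X
Stage II: Regimen X 482/1076 = 44.8%, Drug A 105/356 = 29.5% → Regimen X
Overall: Regimen X 1839/4579 = 40.2%, Drug A 1395/2786 = 50.1% → Drug A
Regimen X wins each disease group but Drug A wins overall — the comparison reverses. Regimen X's patients skew toward stage III, which has a lower base rate.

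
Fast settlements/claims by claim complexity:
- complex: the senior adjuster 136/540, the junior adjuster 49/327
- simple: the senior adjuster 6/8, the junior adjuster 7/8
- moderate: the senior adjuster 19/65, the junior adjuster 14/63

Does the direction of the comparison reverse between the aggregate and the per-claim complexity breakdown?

Complex: the senior adjuster 136/540 = 25.2%, the junior adjuster 49/327 = 15.0% → the senior adjuster
Simple: the senior adjuster 6/8 = 75.0%, the junior adjuster 7/8 = 87.5% → the junior adjuster
Moderate: the senior adjuster 19/65 = 29.2%, the junior adjuster 14/63 = 22.2% → the senior adjuster
Overall: the senior adjuster 161/613 = 26.3%, the junior adjuster 70/398 = 17.6% → the senior adjuster
Neither sweeps: the senior adjuster wins 2 of 3 groups, the junior adjuster wins 1. The senior adjuster wins overall but not every group — no Simpson reversal.

No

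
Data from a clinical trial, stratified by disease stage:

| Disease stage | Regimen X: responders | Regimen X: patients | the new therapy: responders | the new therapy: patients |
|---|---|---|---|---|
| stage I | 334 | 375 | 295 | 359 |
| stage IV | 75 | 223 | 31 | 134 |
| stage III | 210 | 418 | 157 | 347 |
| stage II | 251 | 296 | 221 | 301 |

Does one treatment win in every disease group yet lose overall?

Stage I: Regimen X 334/375 = 89.1%, the new therapy 295/359 = 82.2% → Regimen X
Stage IV: Regimen X 75/223 = 33.6%, the new therapy 31/134 = 23.1% → Regimen X
Stage III: Regimen X 210/418 = 50.2%, the new therapy 157/347 = 45.2% → Regimen X
Stage II: Regimen X 251/296 = 84.8%, the new therapy 221/301 = 73.4% → Regimen X
Overall: Regimen X 870/1312 = 66.3%, the new therapy 704/1141 = 61.7% → Regimen X
Regimen X wins overall and in every disease group — no reversal.

No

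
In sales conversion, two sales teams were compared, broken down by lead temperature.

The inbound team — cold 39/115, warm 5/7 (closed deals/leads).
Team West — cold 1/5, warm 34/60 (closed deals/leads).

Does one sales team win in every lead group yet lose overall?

Yes

Cold: the inbound team 39/115 = 33.9%, Team West 1/5 = 20.0% → the inbound team
Warm: the inbound team 5/7 = 71.4%, Team West 34/60 = 56.7% → the inbound team
Overall: the inbound team 44/122 = 36.1%, Team West 35/65 = 53.8% → Team West
The inbound team wins each lead group but Team West wins overall — the comparison reverses. The inbound team's leads skew toward cold, which has a lower base rate.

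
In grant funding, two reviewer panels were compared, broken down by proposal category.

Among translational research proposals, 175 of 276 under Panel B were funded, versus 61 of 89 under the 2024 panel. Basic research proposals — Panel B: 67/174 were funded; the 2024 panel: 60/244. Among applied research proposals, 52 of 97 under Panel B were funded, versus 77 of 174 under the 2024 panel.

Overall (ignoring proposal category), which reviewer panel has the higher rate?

Panel B

Translational research: Panel B 175/276 = 63.4%, the 2024 panel 61/89 = 68.5% → the 2024 panel
Basic research: Panel B 67/174 = 38.5%, the 2024 panel 60/244 = 24.6% → Panel B
Applied research: Panel B 52/97 = 53.6%, the 2024 panel 77/174 = 44.3% → Panel B
Overall: Panel B 294/547 = 53.7%, the 2024 panel 198/507 = 39.1% → Panel B
(Neither sweeps every proposal group, but Panel B has the higher pooled rate.)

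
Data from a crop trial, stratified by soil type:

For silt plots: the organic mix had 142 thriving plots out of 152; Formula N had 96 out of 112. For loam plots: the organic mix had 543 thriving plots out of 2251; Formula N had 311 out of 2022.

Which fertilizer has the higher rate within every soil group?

Silt: the organic mix 142/152 = 93.4%, Formula N 96/112 = 85.7% → the organic mix
Loam: the organic mix 543/2251 = 24.1%, Formula N 311/2022 = 15.4% → the organic mix
The organic mix has the higher rate in both groups.

the organic mix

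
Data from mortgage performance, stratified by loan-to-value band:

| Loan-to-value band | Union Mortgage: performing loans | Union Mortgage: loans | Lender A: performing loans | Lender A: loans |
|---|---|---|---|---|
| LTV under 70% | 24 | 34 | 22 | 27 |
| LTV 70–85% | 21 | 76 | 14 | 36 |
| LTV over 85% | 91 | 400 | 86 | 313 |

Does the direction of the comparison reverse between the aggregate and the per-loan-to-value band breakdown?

LTV under 70%: Union Mortgage 24/34 = 70.6%, Lender A 22/27 = 81.5% → Lender A
LTV 70–85%: Union Mortgage 21/76 = 27.6%, Lender A 14/36 = 38.9% → Lender A
LTV over 85%: Union Mortgage 91/400 = 22.8%, Lender A 86/313 = 27.5% → Lender A
Overall: Union Mortgage 136/510 = 26.7%, Lender A 122/376 = 32.4% → Lender A
Lender A wins overall and in every loan-to-value group — no reversal.

No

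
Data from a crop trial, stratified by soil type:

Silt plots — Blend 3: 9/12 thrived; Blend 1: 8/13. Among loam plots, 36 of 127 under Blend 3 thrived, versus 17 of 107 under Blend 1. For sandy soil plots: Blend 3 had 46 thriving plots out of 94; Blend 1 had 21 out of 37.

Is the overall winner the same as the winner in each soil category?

Silt: Blend 3 9/12 = 75.0%, Blend 1 8/13 = 61.5% → Blend 3
Loam: Blend 3 36/127 = 28.3%, Blend 1 17/107 = 15.9% → Blend 3
Sandy soil: Blend 3 46/94 = 48.9%, Blend 1 21/37 = 56.8% → Blend 1
Overall: Blend 3 91/233 = 39.1%, Blend 1 46/157 = 29.3% → Blend 3
Neither sweeps: Blend 3 wins 2 of 3 groups, Blend 1 wins 1. Blend 3 wins overall but not every group — no Simpson reversal.

No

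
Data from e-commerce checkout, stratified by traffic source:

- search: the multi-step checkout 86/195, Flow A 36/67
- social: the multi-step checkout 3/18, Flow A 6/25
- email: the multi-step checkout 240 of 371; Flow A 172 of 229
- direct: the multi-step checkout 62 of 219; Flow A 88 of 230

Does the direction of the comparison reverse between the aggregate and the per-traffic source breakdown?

No

Search: the multi-step checkout 86/195 = 44.1%, Flow A 36/67 = 53.7% → Flow A
Social: the multi-step checkout 3/18 = 16.7%, Flow A 6/25 = 24.0% → Flow A
Email: the multi-step checkout 240/371 = 64.7%, Flow A 172/229 = 75.1% → Flow A
Direct: the multi-step checkout 62/219 = 28.3%, Flow A 88/230 = 38.3% → Flow A
Overall: the multi-step checkout 391/803 = 48.7%, Flow A 302/551 = 54.8% → Flow A
Flow A wins overall and in every traffic group — no reversal.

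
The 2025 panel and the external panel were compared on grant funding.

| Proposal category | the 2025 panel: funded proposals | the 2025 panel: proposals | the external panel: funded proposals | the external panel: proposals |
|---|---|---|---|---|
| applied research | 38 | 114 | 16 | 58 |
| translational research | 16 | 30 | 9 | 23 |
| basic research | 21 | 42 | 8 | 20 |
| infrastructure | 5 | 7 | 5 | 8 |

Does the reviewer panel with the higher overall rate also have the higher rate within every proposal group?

Yes

Applied research: the 2025 panel 38/114 = 33.3%, the external panel 16/58 = 27.6% → the 2025 panel
Translational research: the 2025 panel 16/30 = 53.3%, the external panel 9/23 = 39.1% → the 2025 panel
Basic research: the 2025 panel 21/42 = 50.0%, the external panel 8/20 = 40.0% → the 2025 panel
Infrastructure: the 2025 panel 5/7 = 71.4%, the external panel 5/8 = 62.5% → the 2025 panel
Overall: the 2025 panel 80/193 = 41.5%, the external panel 38/109 = 34.9% → the 2025 panel
The 2025 panel wins overall and in every proposal group — no reversal.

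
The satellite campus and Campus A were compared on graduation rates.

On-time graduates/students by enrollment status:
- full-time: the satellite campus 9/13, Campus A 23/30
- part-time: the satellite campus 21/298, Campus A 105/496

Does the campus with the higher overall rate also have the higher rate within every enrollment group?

Yes

Full-time: the satellite campus 9/13 = 69.2%, Campus A 23/30 = 76.7% → Campus A
Part-time: the satellite campus 21/298 = 7.0%, Campus A 105/496 = 21.2% → Campus A
Overall: the satellite campus 30/311 = 9.6%, Campus A 128/526 = 24.3% → Campus A
Campus A wins overall and in every enrollment group — no reversal.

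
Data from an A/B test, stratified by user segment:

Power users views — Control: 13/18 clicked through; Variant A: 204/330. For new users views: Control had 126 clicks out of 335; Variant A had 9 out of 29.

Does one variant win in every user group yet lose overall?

Yes

Power users: Control 13/18 = 72.2%, Variant A 204/330 = 61.8% → Control
New users: Control 126/335 = 37.6%, Variant A 9/29 = 31.0% → Control
Overall: Control 139/353 = 39.4%, Variant A 213/359 = 59.3% → Variant A
Control wins each user group but Variant A wins overall — the comparison reverses. Control's views skew toward new users, which has a lower base rate.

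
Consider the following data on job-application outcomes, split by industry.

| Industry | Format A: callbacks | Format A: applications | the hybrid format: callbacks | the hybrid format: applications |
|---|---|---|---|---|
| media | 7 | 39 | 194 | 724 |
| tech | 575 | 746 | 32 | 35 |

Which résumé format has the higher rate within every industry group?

the hybrid format

Media: Format A 7/39 = 17.9%, the hybrid format 194/724 = 26.8% → the hybrid format
Tech: Format A 575/746 = 77.1%, the hybrid format 32/35 = 91.4% → the hybrid format
The hybrid format has the higher rate in both groups.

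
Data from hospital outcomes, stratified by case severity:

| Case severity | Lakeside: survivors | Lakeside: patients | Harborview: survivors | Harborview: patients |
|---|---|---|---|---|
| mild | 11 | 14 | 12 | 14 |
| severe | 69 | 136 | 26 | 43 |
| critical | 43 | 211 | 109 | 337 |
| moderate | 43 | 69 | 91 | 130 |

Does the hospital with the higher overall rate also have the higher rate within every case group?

Yes

Mild: Lakeside 11/14 = 78.6%, Harborview 12/14 = 85.7% → Harborview
Severe: Lakeside 69/136 = 50.7%, Harborview 26/43 = 60.5% → Harborview
Critical: Lakeside 43/211 = 20.4%, Harborview 109/337 = 32.3% → Harborview
Moderate: Lakeside 43/69 = 62.3%, Harborview 91/130 = 70.0% → Harborview
Overall: Lakeside 166/430 = 38.6%, Harborview 238/524 = 45.4% → Harborview
Harborview wins overall and in every case group — no reversal.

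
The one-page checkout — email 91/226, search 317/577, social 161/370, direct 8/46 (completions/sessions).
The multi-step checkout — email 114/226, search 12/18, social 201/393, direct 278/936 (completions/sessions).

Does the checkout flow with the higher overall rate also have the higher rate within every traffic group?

No

Email: the one-page checkout 91/226 = 40.3%, the multi-step checkout 114/226 = 50.4% → the multi-step checkout
Search: the one-page checkout 317/577 = 54.9%, the multi-step checkout 12/18 = 66.7% → the multi-step checkout
Social: the one-page checkout 161/370 = 43.5%, the multi-step checkout 201/393 = 51.1% → the multi-step checkout
Direct: the one-page checkout 8/46 = 17.4%, the multi-step checkout 278/936 = 29.7% → the multi-step checkout
Overall: the one-page checkout 577/1219 = 47.3%, the multi-step checkout 605/1573 = 38.5% → the one-page checkout
The multi-step checkout wins each traffic group but the one-page checkout wins overall — the comparison reverses. The multi-step checkout's sessions skew toward direct, which has a lower base rate.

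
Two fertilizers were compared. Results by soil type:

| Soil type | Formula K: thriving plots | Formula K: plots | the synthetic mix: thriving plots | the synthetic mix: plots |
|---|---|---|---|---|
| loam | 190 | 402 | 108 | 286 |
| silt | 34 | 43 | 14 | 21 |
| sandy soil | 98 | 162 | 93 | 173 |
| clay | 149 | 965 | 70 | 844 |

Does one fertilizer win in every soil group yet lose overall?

No

Loam: Formula K 190/402 = 47.3%, the synthetic mix 108/286 = 37.8% → Formula K
Silt: Formula K 34/43 = 79.1%, the synthetic mix 14/21 = 66.7% → Formula K
Sandy soil: Formula K 98/162 = 60.5%, the synthetic mix 93/173 = 53.8% → Formula K
Clay: Formula K 149/965 = 15.4%, the synthetic mix 70/844 = 8.3% → Formula K
Overall: Formula K 471/1572 = 30.0%, the synthetic mix 285/1324 = 21.5% → Formula K
Formula K wins overall and in every soil group — no reversal.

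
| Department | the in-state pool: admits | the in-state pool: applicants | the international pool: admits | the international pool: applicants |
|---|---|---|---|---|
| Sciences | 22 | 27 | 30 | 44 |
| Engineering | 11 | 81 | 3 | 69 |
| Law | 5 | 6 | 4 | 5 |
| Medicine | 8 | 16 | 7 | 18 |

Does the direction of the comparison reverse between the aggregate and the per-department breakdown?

No

Sciences: the in-state pool 22/27 = 81.5%, the international pool 30/44 = 68.2% → the in-state pool
Engineering: the in-state pool 11/81 = 13.6%, the international pool 3/69 = 4.3% → the in-state pool
Law: the in-state pool 5/6 = 83.3%, the international pool 4/5 = 80.0% → the in-state pool
Medicine: the in-state pool 8/16 = 50.0%, the international pool 7/18 = 38.9% → the in-state pool
Overall: the in-state pool 46/130 = 35.4%, the international pool 44/136 = 32.4% → the in-state pool
The in-state pool wins overall and in every department group — no reversal.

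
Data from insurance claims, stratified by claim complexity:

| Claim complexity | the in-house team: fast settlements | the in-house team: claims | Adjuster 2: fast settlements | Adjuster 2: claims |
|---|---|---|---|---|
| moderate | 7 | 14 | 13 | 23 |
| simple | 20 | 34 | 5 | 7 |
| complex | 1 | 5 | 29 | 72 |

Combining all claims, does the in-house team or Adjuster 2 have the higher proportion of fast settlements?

Moderate: the in-house team 7/14 = 50.0%, Adjuster 2 13/23 = 56.5% → Adjuster 2
Simple: the in-house team 20/34 = 58.8%, Adjuster 2 5/7 = 71.4% → Adjuster 2
Complex: the in-house team 1/5 = 20.0%, Adjuster 2 29/72 = 40.3% → Adjuster 2
Overall: the in-house team 28/53 = 52.8%, Adjuster 2 47/102 = 46.1% → the in-house team
(Adjuster 2 wins every claim group but the in-house team wins overall — Adjuster 2's claims skew toward the low-rate complex group.)

the in-house team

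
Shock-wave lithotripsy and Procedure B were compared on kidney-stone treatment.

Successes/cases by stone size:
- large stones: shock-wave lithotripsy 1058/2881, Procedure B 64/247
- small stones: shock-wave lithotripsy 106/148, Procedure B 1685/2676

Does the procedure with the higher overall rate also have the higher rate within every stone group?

No

Large stones: shock-wave lithotripsy 1058/2881 = 36.7%, Procedure B 64/247 = 25.9% → shock-wave lithotripsy
Small stones: shock-wave lithotripsy 106/148 = 71.6%, Procedure B 1685/2676 = 63.0% → shock-wave lithotripsy
Overall: shock-wave lithotripsy 1164/3029 = 38.4%, Procedure B 1749/2923 = 59.8% → Procedure B
Shock-wave lithotripsy wins each stone group but Procedure B wins overall — the comparison reverses. Shock-wave lithotripsy's cases skew toward large stones, which has a lower base rate.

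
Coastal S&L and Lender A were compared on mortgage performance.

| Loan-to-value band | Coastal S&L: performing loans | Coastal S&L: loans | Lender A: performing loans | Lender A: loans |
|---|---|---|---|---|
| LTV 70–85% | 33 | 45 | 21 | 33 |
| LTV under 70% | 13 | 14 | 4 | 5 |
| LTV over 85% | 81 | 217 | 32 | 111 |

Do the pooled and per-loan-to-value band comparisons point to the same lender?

Yes

LTV 70–85%: Coastal S&L 33/45 = 73.3%, Lender A 21/33 = 63.6% → Coastal S&L
LTV under 70%: Coastal S&L 13/14 = 92.9%, Lender A 4/5 = 80.0% → Coastal S&L
LTV over 85%: Coastal S&L 81/217 = 37.3%, Lender A 32/111 = 28.8% → Coastal S&L
Overall: Coastal S&L 127/276 = 46.0%, Lender A 57/149 = 38.3% → Coastal S&L
Coastal S&L wins overall and in every loan-to-value group — no reversal.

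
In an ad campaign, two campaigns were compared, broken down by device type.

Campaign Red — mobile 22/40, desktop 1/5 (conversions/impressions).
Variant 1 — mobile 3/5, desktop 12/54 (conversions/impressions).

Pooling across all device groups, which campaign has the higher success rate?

Mobile: Campaign Red 22/40 = 55.0%, Variant 1 3/5 = 60.0% → Variant 1
Desktop: Campaign Red 1/5 = 20.0%, Variant 1 12/54 = 22.2% → Variant 1
Overall: Campaign Red 23/45 = 51.1%, Variant 1 15/59 = 25.4% → Campaign Red
(Variant 1 wins every device group but Campaign Red wins overall — Variant 1's impressions skew toward the low-rate desktop group.)

Campaign Red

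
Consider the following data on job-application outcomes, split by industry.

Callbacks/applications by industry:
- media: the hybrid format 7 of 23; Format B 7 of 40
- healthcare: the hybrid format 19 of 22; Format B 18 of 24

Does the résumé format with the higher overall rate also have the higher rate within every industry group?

Media: the hybrid format 7/23 = 30.4%, Format B 7/40 = 17.5% → the hybrid format
Healthcare: the hybrid format 19/22 = 86.4%, Format B 18/24 = 75.0% → the hybrid format
Overall: the hybrid format 26/45 = 57.8%, Format B 25/64 = 39.1% → the hybrid format
The hybrid format wins overall and in every industry group — no reversal.

Yes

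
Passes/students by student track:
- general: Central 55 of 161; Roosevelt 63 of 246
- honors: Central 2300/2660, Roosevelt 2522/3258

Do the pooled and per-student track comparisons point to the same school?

General: Central 55/161 = 34.2%, Roosevelt 63/246 = 25.6% → Central
Honors: Central 2300/2660 = 86.5%, Roosevelt 2522/3258 = 77.4% → Central
Overall: Central 2355/2821 = 83.5%, Roosevelt 2585/3504 = 73.8% → Central
Central wins overall and in every student group — no reversal.

Yes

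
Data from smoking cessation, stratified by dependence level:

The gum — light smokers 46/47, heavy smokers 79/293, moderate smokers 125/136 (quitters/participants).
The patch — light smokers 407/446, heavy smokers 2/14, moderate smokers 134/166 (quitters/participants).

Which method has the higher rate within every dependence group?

the gum

Light smokers: the gum 46/47 = 97.9%, the patch 407/446 = 91.3% → the gum
Heavy smokers: the gum 79/293 = 27.0%, the patch 2/14 = 14.3% → the gum
Moderate smokers: the gum 125/136 = 91.9%, the patch 134/166 = 80.7% → the gum
The gum has the higher rate in all 3 groups.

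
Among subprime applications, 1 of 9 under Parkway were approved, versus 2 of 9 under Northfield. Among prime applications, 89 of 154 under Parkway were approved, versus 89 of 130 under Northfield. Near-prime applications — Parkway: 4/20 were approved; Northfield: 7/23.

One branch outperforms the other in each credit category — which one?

Northfield

Subprime: Parkway 1/9 = 11.1%, Northfield 2/9 = 22.2% → Northfield
Prime: Parkway 89/154 = 57.8%, Northfield 89/130 = 68.5% → Northfield
Near-prime: Parkway 4/20 = 20.0%, Northfield 7/23 = 30.4% → Northfield
Northfield has the higher rate in all 3 groups.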